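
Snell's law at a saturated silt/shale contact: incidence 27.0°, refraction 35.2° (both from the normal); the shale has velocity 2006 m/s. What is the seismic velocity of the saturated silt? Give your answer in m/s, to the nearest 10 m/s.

1580 m/s

sin 27.0° = 0.4540; sin 35.2° = 0.5764.
V₁ = V₂·(sin θ₁/sin θ₂) = 2006·(0.4540/0.5764) = 1579.90 m/s.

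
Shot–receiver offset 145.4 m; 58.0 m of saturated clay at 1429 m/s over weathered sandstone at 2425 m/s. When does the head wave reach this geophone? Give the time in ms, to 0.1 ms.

t = x/V₂ + 2h·√(V₂²−V₁²)/(V₁V₂).
√(V₂²−V₁²) = √(2425²−1429²) = 1959.2 m/s; delay term = 2·58.0·1959.2/(1429·2425) = 0.06558 s.
t = 145.4/2425 + 0.06558 = 0.12554 s.

125.5 ms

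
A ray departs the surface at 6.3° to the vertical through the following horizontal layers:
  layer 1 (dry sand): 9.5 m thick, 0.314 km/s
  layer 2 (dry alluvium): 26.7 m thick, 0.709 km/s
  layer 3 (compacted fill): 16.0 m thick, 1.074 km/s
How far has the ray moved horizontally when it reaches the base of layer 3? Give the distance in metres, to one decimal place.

14.4 m

p = sin θ₁/V₁ = sin 6.3°/0.314 = 3.4947e-01 s/km is conserved through the stack.
Layer 1: θ = 6.30°; offset = 9.5·tan 6.30° = 1.049 m.
Layer 2: sin θ = p·0.709 = 0.2478 → θ = 14.35°; offset = 26.7·tan 14.35° = 6.829 m.
Layer 3: sin θ = p·1.074 = 0.3753 → θ = 22.04°; offset = 16.0·tan 22.04° = 6.479 m.
Total horizontal offset = 14.356 m.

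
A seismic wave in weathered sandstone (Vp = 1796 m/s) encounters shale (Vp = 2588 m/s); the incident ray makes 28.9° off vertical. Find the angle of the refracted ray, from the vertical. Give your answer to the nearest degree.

44°

sin θ₁/V₁ = sin θ₂/V₂ ⇒ sin θ₂ = 2588·sin 28.9°/1796 = 2588·0.4833/1796 = 0.6964.
θ₂ = sin⁻¹(0.6964) = 44.14° (from vertical).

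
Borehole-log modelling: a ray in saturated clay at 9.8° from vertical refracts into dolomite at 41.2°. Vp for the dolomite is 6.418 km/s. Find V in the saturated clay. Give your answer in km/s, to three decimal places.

1.658 km/s

Snell's law: sin 9.8°/V₁ = sin 41.2°/V₂.
V₁ = V₂·sin 9.8°/sin 41.2° = 6.418 × 0.2584 = 1.658 km/s.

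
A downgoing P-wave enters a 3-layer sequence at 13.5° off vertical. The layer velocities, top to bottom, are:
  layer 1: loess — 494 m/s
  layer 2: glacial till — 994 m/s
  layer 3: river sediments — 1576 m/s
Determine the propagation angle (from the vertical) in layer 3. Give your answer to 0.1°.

Snell's law across each interface conserves sin θ / V, so sin θ_3 = V_3·sin θ₁/V₁.
sin θ_3 = 1576 × sin 13.5° / 494 = 0.7448.
θ_3 = arcsin 0.7448 = 48.14°.

48.1°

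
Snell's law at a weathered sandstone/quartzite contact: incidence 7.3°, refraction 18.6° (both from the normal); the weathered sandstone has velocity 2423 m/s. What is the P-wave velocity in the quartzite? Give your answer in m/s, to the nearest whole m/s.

6082 m/s

sin 7.3° = 0.1271; sin 18.6° = 0.3190.
V₂ = V₁·(sin θ₂/sin θ₁) = 2423·(0.3190/0.1271) = 6082.25 m/s.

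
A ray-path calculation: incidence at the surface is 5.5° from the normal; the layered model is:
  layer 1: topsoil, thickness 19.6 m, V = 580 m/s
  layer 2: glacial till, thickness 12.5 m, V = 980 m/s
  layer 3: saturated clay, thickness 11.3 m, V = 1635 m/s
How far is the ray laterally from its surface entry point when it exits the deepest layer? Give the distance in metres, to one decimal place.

7.1 m

p = sin θ₁/V₁ = sin 5.5°/580 = 1.6525e-04 s/m is conserved through the stack.
Layer 1: θ = 5.50°; offset = 19.6·tan 5.50° = 1.887 m.
Layer 2: sin θ = p·980 = 0.1619 → θ = 9.32°; offset = 12.5·tan 9.32° = 2.051 m.
Layer 3: sin θ = p·1635 = 0.2702 → θ = 15.68°; offset = 11.3·tan 15.68° = 3.171 m.
Total horizontal offset = 7.110 m.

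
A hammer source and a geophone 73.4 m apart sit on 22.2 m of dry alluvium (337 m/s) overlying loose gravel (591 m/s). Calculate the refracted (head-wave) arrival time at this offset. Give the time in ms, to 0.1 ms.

t = x/V₂ + 2h·√(V₂²−V₁²)/(V₁V₂).
√(V₂²−V₁²) = √(591²−337²) = 485.5 m/s; delay term = 2·22.2·485.5/(337·591) = 0.10823 s.
t = 73.4/591 + 0.10823 = 0.23243 s.

232.4 ms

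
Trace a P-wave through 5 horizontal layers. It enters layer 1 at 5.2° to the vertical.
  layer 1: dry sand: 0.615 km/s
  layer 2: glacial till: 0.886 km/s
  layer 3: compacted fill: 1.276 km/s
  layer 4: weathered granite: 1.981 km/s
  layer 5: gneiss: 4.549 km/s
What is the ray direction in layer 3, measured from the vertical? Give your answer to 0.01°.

10.84°

Ray parameter p = sin 5.2° / 0.615 = 1.4737e-01 s/km.
sin θ_3 = p·V_3 = 1.4737e-01 × 1.276 = 0.1880.
θ_3 = 10.84° from the vertical.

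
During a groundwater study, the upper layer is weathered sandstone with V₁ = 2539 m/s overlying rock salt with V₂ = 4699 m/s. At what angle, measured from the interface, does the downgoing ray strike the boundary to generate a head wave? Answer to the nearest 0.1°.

Critical incidence: sin θ_c = V₁/V₂ = 2539/4699 = 0.5403.
θ_c = arcsin 0.5403 = 32.71°.
Measured from the interface: 90° − 32.71° = 57.29°.

57.3°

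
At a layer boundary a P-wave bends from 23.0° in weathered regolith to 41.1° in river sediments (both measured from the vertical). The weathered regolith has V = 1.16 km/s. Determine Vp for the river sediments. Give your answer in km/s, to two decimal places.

sin 23.0° = 0.3907; sin 41.1° = 0.6574.
V₂ = V₁·(sin θ₂/sin θ₁) = 1.16·(0.6574/0.3907) = 1.95 km/s.

1.95 km/s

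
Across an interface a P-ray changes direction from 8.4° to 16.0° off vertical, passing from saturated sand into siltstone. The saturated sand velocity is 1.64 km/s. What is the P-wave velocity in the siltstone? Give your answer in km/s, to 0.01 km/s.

3.09 km/s

Snell's law: sin 8.4°/V₁ = sin 16.0°/V₂.
V₂ = V₁·sin 16.0°/sin 8.4° = 1.64 × 1.8869 = 3.09 km/s.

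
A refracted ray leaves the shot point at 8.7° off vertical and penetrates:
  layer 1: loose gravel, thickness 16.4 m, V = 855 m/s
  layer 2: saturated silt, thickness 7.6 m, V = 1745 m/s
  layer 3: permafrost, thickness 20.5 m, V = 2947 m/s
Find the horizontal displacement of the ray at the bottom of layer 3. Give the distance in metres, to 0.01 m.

Apply Snell's law at each interface; in layer i the horizontal offset is hᵢ·tan θᵢ.
Layer 1: θ = 8.70°; offset = 16.4·tan 8.70° = 2.5096 m.
Layer 2: sin θ = 1745·sin 8.7°/855 = 0.3087, θ = 17.98°; offset = 7.6·tan 17.98° = 2.4667 m.
Layer 3: sin θ = 2947·sin 8.7°/855 = 0.5214, θ = 31.42°; offset = 20.5·tan 31.42° = 12.5249 m.
Σ offsets = 17.5012 m.

17.50 m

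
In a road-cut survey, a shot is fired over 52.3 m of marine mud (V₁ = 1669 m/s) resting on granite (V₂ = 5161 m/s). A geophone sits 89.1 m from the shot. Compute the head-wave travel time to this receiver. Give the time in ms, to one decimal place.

76.6 ms

θ_c = arcsin(V₁/V₂) = arcsin(1669/5161) = 18.87°, cos θ_c = 0.9463.
Intercept time tᵢ = 2h cos θ_c / V₁ = 2·52.3·0.9463/1669 = 0.05930 s.
t = x/V₂ + tᵢ = 89.1/5161 + 0.05930 = 0.07657 s.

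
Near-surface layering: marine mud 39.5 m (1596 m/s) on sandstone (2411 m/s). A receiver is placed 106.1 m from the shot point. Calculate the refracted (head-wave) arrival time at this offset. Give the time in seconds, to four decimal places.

0.0811 s

t = x/V₂ + 2h·√(V₂²−V₁²)/(V₁V₂).
√(V₂²−V₁²) = √(2411²−1596²) = 1807.1 m/s; delay term = 2·39.5·1807.1/(1596·2411) = 0.03710 s.
t = 106.1/2411 + 0.03710 = 0.08111 s.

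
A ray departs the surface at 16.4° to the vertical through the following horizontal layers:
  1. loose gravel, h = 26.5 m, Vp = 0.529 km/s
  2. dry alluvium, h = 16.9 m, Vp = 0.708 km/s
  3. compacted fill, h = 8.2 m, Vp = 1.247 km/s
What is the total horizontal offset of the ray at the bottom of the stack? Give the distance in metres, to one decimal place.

22.0 m

Ray parameter p = sin 16.4° / 0.529 km/s = 5.3373e-01 s/km.
Layer 1: θ = 16.40°; offset = 26.5·tan 16.40° = 7.799 m.
Layer 2: sin θ = p·0.708 = 0.3779 → θ = 22.20°; offset = 16.9·tan 22.20° = 6.898 m.
Layer 3: sin θ = p·1.247 = 0.6656 → θ = 41.73°; offset = 8.2·tan 41.73° = 7.312 m.
Summing the layer offsets gives 22.009 m.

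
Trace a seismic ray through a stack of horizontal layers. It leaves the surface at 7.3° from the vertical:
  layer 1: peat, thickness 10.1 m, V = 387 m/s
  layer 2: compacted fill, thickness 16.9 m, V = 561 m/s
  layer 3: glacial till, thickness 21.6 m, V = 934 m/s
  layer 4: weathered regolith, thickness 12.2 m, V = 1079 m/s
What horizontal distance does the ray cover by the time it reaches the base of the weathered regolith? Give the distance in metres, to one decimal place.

Apply Snell's law at each interface; in layer i the horizontal offset is hᵢ·tan θᵢ.
Layer 1: θ = 7.30°; offset = 10.1·tan 7.30° = 1.294 m.
Layer 2: sin θ = 561·sin 7.3°/387 = 0.1842, θ = 10.61°; offset = 16.9·tan 10.61° = 3.167 m.
Layer 3: sin θ = 934·sin 7.3°/387 = 0.3067, θ = 17.86°; offset = 21.6·tan 17.86° = 6.959 m.
Layer 4: sin θ = 1079·sin 7.3°/387 = 0.3543, θ = 20.75°; offset = 12.2·tan 20.75° = 4.622 m.
Summing the layer offsets gives 16.042 m.

16.0 m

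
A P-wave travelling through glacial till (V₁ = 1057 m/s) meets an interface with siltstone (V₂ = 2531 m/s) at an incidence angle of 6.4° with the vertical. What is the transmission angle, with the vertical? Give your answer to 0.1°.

Snell's law: sin θ₂ = (V₂/V₁)·sin θ₁ = (2531/1057)·sin 6.4° = 0.2669.
θ₂ = arcsin 0.2669 = 15.48° from the normal.

15.5°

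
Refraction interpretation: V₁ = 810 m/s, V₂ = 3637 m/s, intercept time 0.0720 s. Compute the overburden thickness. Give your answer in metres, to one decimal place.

29.9 m

θ_c = arcsin(810/3637) = 12.87°; cos θ_c = 0.9749.
tᵢ = 2h cos θ_c/V₁ ⇒ h = tᵢ·V₁/(2 cos θ_c) = 0.072·810/(2·0.9749) = 29.91 m.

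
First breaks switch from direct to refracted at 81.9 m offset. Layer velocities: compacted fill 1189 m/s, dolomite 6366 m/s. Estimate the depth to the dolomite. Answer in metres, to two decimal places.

33.90 m

h = (x_cross/2)·√((V₂−V₁)/(V₂+V₁)).
(V₂−V₁)/(V₂+V₁) = (6366−1189)/(6366+1189) = 0.6852; √ = 0.8278.
h = (81.9/2)·0.8278 = 33.90 m.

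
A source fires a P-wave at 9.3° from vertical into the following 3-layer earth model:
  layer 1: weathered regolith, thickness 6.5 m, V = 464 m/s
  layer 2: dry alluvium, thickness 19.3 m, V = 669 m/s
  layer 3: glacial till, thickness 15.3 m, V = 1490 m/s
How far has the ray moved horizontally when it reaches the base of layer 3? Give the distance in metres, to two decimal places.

14.98 m

Apply Snell's law at each interface; in layer i the horizontal offset is hᵢ·tan θᵢ.
Layer 1: θ = 9.30°; offset = 6.5·tan 9.30° = 1.0644 m.
Layer 2: sin θ = 669·sin 9.3°/464 = 0.2330, θ = 13.47°; offset = 19.3·tan 13.47° = 4.6242 m.
Layer 3: sin θ = 1490·sin 9.3°/464 = 0.5189, θ = 31.26°; offset = 15.3·tan 31.26° = 9.2884 m.
Summing the layer offsets gives 14.9771 m.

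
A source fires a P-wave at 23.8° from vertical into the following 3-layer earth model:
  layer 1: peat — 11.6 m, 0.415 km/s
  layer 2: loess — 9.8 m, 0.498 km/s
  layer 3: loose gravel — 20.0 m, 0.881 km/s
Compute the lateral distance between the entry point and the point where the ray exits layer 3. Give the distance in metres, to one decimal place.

43.8 m

Ray parameter p = sin 23.8° / 0.415 km/s = 9.7240e-01 s/km.
Layer 1: θ = 23.80°; offset = 11.6·tan 23.80° = 5.116 m.
Layer 2: sin θ = p·0.498 = 0.4843 → θ = 28.96°; offset = 9.8·tan 28.96° = 5.424 m.
Layer 3: sin θ = p·0.881 = 0.8567 → θ = 58.95°; offset = 20.0·tan 58.95° = 33.215 m.
Σ offsets = 43.755 m.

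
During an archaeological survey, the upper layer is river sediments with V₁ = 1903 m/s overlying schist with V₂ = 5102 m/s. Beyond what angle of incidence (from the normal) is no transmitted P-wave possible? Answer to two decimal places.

21.90°

At critical incidence the refracted ray runs along the interface (θ₂ = 90°), so sin θ_c = V₁/V₂.
θ_c = arcsin(1903/5102) = arcsin 0.3730 = 21.90°.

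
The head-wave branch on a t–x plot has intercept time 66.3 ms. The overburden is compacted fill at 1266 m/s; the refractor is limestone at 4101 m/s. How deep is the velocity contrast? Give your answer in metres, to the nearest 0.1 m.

44.1 m

θ_c = arcsin(1266/4101) = 17.98°; cos θ_c = 0.9512.
tᵢ = 2h cos θ_c/V₁ ⇒ h = tᵢ·V₁/(2 cos θ_c) = 0.0663·1266/(2·0.9512) = 44.12 m.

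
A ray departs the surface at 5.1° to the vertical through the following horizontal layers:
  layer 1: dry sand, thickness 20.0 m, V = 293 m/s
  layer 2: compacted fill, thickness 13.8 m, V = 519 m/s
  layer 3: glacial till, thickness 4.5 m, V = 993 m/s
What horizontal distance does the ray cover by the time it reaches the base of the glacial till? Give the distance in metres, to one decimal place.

Apply Snell's law at each interface; in layer i the horizontal offset is hᵢ·tan θᵢ.
Layer 1: θ = 5.10°; offset = 20.0·tan 5.10° = 1.785 m.
Layer 2: sin θ = 519·sin 5.1°/293 = 0.1575, θ = 9.06°; offset = 13.8·tan 9.06° = 2.200 m.
Layer 3: sin θ = 993·sin 5.1°/293 = 0.3013, θ = 17.53°; offset = 4.5·tan 17.53° = 1.422 m.
Total horizontal offset = 5.407 m.

5.4 m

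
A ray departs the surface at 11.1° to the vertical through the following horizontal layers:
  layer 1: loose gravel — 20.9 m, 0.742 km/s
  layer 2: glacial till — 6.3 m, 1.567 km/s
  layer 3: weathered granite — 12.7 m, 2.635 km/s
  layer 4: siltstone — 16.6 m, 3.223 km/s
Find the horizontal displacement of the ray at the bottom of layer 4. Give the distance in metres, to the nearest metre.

44 m

Apply Snell's law at each interface; in layer i the horizontal offset is hᵢ·tan θᵢ.
Layer 1: θ = 11.10°; offset = 20.9·tan 11.10° = 4.100 m.
Layer 2: sin θ = 1.567·sin 11.1°/0.742 = 0.4066, θ = 23.99°; offset = 6.3·tan 23.99° = 2.804 m.
Layer 3: sin θ = 2.635·sin 11.1°/0.742 = 0.6837, θ = 43.13°; offset = 12.7·tan 43.13° = 11.898 m.
Layer 4: sin θ = 3.223·sin 11.1°/0.742 = 0.8363, θ = 56.75°; offset = 16.6·tan 56.75° = 25.316 m.
Σ offsets = 44.118 m.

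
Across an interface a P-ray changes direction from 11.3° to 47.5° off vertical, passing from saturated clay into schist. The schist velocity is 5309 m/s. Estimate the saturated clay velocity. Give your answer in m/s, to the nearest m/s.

1411 m/s

Snell's law: sin 11.3°/V₁ = sin 47.5°/V₂.
V₁ = V₂·sin 11.3°/sin 47.5° = 5309 × 0.2658 = 1410.97 m/s.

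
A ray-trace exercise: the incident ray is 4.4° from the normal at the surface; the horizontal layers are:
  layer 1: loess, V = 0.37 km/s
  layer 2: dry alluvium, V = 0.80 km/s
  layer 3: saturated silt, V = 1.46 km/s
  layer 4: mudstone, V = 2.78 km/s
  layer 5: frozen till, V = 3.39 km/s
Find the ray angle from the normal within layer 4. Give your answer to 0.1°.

35.2°

Ray parameter p = sin 4.4° / 0.37 = 2.0735e-01 s/km.
sin θ_4 = p·V_4 = 2.0735e-01 × 2.78 = 0.5764.
θ_4 = arcsin 0.5764 = 35.20°.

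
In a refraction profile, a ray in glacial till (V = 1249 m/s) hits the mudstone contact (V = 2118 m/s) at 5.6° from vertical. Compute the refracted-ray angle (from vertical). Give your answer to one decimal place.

9.5°

sin θ₁/V₁ = sin θ₂/V₂ ⇒ sin θ₂ = 2118·sin 5.6°/1249 = 2118·0.0976/1249 = 0.1655.
θ₂ = sin⁻¹(0.1655) = 9.52° (from vertical).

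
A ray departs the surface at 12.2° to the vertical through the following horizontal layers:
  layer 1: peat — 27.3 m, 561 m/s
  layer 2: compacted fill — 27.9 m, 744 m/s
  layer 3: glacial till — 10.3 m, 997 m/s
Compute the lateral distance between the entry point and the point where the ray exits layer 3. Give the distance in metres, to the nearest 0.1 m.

Apply Snell's law at each interface; in layer i the horizontal offset is hᵢ·tan θᵢ.
Layer 1: θ = 12.20°; offset = 27.3·tan 12.20° = 5.902 m.
Layer 2: sin θ = 744·sin 12.2°/561 = 0.2803, θ = 16.28°; offset = 27.9·tan 16.28° = 8.146 m.
Layer 3: sin θ = 997·sin 12.2°/561 = 0.3756, θ = 22.06°; offset = 10.3·tan 22.06° = 4.174 m.
Summing the layer offsets gives 18.222 m.

18.2 m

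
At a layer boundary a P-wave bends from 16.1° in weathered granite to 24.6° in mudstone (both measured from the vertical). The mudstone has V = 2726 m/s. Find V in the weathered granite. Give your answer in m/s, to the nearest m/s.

sin 16.1° = 0.2773; sin 24.6° = 0.4163.
V₁ = V₂·(sin θ₁/sin θ₂) = 2726·(0.2773/0.4163) = 1815.99 m/s.

1816 m/s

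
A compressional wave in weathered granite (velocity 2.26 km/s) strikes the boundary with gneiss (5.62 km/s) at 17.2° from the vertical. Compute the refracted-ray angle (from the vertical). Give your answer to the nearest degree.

Snell's law: sin θ₂ = (V₂/V₁)·sin θ₁ = (5.62/2.26)·sin 17.2° = 0.7353.
θ₂ = arcsin 0.7353 = 47.34° from the normal.

47°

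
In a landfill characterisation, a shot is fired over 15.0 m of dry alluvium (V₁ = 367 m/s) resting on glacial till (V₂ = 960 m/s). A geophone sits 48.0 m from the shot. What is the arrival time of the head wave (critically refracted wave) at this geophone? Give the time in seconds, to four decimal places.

0.1255 s

θ_c = arcsin(V₁/V₂) = arcsin(367/960) = 22.48°, cos θ_c = 0.9240.
Intercept time tᵢ = 2h cos θ_c / V₁ = 2·15.0·0.9240/367 = 0.07553 s.
t = x/V₂ + tᵢ = 48.0/960 + 0.07553 = 0.12553 s.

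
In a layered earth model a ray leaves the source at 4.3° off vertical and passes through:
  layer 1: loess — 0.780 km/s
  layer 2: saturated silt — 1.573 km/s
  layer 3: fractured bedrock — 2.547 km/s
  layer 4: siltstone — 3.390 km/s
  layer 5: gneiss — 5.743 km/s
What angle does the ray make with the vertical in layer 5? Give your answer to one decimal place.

Ray parameter p = sin 4.3° / 0.780 = 9.6127e-02 s/km.
sin θ_5 = p·V_5 = 9.6127e-02 × 5.743 = 0.5521.
θ_5 = 33.51° from the vertical.

33.5°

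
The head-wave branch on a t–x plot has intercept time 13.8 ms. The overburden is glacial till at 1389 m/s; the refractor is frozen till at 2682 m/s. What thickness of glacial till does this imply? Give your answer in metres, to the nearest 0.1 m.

h = tᵢ·V₁·V₂ / (2·√(V₂²−V₁²)).
√(V₂²−V₁²) = √(2682² − 1389²) = 2294.3 m/s.
h = 0.0138 s × 1389 × 2682 / (2 × 2294.3) = 11.20 m.

11.2 m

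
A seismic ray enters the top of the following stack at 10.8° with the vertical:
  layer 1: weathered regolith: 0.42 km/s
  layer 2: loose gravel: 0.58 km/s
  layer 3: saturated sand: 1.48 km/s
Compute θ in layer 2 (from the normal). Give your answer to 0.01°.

15.00°

Ray parameter p = sin 10.8° / 0.42 = 4.4615e-01 s/km.
sin θ_2 = p·V_2 = 4.4615e-01 × 0.58 = 0.2588.
θ_2 = 15.00° from the vertical.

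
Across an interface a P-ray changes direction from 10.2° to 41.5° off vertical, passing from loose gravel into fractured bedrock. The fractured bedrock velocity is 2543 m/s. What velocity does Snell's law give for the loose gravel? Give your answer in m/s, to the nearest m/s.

680 m/s

Snell's law: sin 10.2°/V₁ = sin 41.5°/V₂.
V₁ = V₂·sin 10.2°/sin 41.5° = 2543 × 0.2672 = 679.61 m/s.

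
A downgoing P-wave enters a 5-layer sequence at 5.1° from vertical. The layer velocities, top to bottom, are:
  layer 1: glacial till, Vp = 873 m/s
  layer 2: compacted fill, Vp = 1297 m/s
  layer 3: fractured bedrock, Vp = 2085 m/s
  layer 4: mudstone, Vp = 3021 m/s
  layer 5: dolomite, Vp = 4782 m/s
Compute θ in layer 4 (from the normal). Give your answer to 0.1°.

17.9°

Snell's law across each interface conserves sin θ / V, so sin θ_4 = V_4·sin θ₁/V₁.
sin θ_4 = 3021 × sin 5.1° / 873 = 0.3076.
θ_4 = 17.92° from the vertical.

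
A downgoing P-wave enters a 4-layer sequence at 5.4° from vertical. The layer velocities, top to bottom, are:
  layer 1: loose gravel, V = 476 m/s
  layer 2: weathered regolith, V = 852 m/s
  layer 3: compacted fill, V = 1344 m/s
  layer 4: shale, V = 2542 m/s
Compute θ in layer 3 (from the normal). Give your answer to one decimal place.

15.4°

Snell's law across each interface conserves sin θ / V, so sin θ_3 = V_3·sin θ₁/V₁.
sin θ_3 = 1344 × sin 5.4° / 476 = 0.2657.
θ_3 = 15.41° from the vertical.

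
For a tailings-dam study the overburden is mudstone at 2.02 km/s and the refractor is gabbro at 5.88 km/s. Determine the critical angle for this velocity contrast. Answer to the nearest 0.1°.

Critical incidence: sin θ_c = V₁/V₂ = 2.02/5.88 = 0.3435.
θ_c = arcsin 0.3435 = 20.09°.

20.1°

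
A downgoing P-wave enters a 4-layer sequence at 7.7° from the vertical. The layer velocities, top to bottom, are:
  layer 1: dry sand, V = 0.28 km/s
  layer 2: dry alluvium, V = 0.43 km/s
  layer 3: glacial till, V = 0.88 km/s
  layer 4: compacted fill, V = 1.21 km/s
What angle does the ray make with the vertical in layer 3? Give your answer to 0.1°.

Ray parameter p = sin 7.7° / 0.28 = 4.7852e-01 s/km.
sin θ_3 = p·V_3 = 4.7852e-01 × 0.88 = 0.4211.
θ_3 = arcsin 0.4211 = 24.90°.

24.9°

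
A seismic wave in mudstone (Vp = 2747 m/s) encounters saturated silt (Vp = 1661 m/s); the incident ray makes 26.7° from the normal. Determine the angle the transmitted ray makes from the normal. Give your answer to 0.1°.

15.8°

Snell's law: sin θ₂ = (V₂/V₁)·sin θ₁ = (1661/2747)·sin 26.7° = 0.2717.
θ₂ = arcsin 0.2717 = 15.76° from the normal.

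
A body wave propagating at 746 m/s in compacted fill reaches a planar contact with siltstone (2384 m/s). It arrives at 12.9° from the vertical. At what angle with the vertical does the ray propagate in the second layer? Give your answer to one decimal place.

45.5°

Snell's law: sin θ₂ = (V₂/V₁)·sin θ₁ = (2384/746)·sin 12.9° = 0.7134.
θ₂ = sin⁻¹(0.7134) = 45.52° (from vertical).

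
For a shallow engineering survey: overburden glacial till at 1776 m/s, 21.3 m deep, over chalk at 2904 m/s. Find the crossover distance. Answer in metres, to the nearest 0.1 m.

θ_c = arcsin(1776/2904) = 37.70°, so cos θ_c = 0.7912 and tᵢ = 2h cos θ_c/V₁ = 0.0190 s.
At crossover x/V₁ = x/V₂ + tᵢ ⇒ x = tᵢ/(1/V₁ − 1/V₂) = 0.01898/(5.6306e-04 − 3.4435e-04) = 86.77 m.

86.8 m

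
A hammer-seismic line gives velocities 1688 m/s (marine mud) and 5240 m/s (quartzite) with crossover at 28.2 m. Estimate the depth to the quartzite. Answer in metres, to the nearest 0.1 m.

x_cross = 2h·√((V₂+V₁)/(V₂−V₁)) → h = x_cross / (2·√((V₂+V₁)/(V₂−V₁))).
√((V₂+V₁)/(V₂−V₁)) = √((5240+1688)/(5240−1688)) = 1.3966.
h = 28.2 / (2·1.3966) = 10.10 m.

10.1 m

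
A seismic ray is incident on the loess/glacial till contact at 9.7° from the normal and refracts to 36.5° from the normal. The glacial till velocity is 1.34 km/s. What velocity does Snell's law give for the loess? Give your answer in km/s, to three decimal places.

Snell's law: sin 9.7°/V₁ = sin 36.5°/V₂.
V₁ = V₂·sin 9.7°/sin 36.5° = 1.34 × 0.2833 = 0.380 km/s.

0.380 km/s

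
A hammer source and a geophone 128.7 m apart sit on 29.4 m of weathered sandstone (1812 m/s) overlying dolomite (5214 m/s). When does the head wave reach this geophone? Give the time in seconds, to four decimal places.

0.0551 s

θ_c = arcsin(V₁/V₂) = arcsin(1812/5214) = 20.34°, cos θ_c = 0.9377.
Intercept time tᵢ = 2h cos θ_c / V₁ = 2·29.4·0.9377/1812 = 0.03043 s.
t = x/V₂ + tᵢ = 128.7/5214 + 0.03043 = 0.05511 s.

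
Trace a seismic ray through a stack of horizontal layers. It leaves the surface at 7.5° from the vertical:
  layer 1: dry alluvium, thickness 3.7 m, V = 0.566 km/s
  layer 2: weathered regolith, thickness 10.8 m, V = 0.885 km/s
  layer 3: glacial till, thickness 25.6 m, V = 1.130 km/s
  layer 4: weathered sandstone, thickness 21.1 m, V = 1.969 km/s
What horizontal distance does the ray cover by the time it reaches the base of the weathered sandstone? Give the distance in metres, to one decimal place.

Apply Snell's law at each interface; in layer i the horizontal offset is hᵢ·tan θᵢ.
Layer 1: θ = 7.50°; offset = 3.7·tan 7.50° = 0.487 m.
Layer 2: sin θ = 0.885·sin 7.5°/0.566 = 0.2041, θ = 11.78°; offset = 10.8·tan 11.78° = 2.252 m.
Layer 3: sin θ = 1.130·sin 7.5°/0.566 = 0.2606, θ = 15.11°; offset = 25.6·tan 15.11° = 6.910 m.
Layer 4: sin θ = 1.969·sin 7.5°/0.566 = 0.4541, θ = 27.01°; offset = 21.1·tan 27.01° = 10.753 m.
Summing the layer offsets gives 20.402 m.

20.4 m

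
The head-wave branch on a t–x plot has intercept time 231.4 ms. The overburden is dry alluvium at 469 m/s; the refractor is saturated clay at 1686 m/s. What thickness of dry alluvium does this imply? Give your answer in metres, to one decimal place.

56.5 m

h = tᵢ·V₁·V₂ / (2·√(V₂²−V₁²)).
√(V₂²−V₁²) = √(1686² − 469²) = 1619.5 m/s.
h = 0.2314 s × 469 × 1686 / (2 × 1619.5) = 56.49 m.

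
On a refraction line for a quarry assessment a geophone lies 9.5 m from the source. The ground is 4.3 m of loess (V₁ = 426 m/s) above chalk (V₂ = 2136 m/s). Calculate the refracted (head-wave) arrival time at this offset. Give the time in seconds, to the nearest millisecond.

0.024 s

t = x/V₂ + 2h·√(V₂²−V₁²)/(V₁V₂).
√(V₂²−V₁²) = √(2136²−426²) = 2093.1 m/s; delay term = 2·4.3·2093.1/(426·2136) = 0.01978 s.
t = 9.5/2136 + 0.01978 = 0.02423 s.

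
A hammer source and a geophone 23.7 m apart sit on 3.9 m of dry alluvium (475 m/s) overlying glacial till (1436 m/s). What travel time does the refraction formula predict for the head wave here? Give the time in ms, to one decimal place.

θ_c = arcsin(V₁/V₂) = arcsin(475/1436) = 19.32°, cos θ_c = 0.9437.
Intercept time tᵢ = 2h cos θ_c / V₁ = 2·3.9·0.9437/475 = 0.01550 s.
t = x/V₂ + tᵢ = 23.7/1436 + 0.01550 = 0.03200 s.

32.0 ms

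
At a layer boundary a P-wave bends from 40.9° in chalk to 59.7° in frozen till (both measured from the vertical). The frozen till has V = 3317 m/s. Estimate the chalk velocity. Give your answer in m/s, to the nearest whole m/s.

2515 m/s

Snell's law: sin 40.9°/V₁ = sin 59.7°/V₂.
V₁ = V₂·sin 40.9°/sin 59.7° = 3317 × 0.7583 = 2515.39 m/s.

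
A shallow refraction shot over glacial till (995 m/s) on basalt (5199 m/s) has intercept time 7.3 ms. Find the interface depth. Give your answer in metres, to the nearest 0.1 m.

3.7 m

h = tᵢ·V₁·V₂ / (2·√(V₂²−V₁²)).
√(V₂²−V₁²) = √(5199² − 995²) = 5102.9 m/s.
h = 0.0073 s × 995 × 5199 / (2 × 5102.9) = 3.70 m.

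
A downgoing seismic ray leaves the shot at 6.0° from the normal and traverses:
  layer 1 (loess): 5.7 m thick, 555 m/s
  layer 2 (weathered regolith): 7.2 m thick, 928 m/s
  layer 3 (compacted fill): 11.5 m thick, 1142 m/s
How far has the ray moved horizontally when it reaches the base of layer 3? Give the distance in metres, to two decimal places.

4.41 m

Ray parameter p = sin 6.0° / 555 m/s = 1.8834e-04 s/m.
Layer 1: θ = 6.00°; offset = 5.7·tan 6.00° = 0.5991 m.
Layer 2: sin θ = p·928 = 0.1748 → θ = 10.07°; offset = 7.2·tan 10.07° = 1.2781 m.
Layer 3: sin θ = p·1142 = 0.2151 → θ = 12.42°; offset = 11.5·tan 12.42° = 2.5327 m.
Σ offsets = 4.4099 m.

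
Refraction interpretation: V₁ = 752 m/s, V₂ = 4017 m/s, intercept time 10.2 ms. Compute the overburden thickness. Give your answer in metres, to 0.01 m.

θ_c = arcsin(752/4017) = 10.79°; cos θ_c = 0.9823.
tᵢ = 2h cos θ_c/V₁ ⇒ h = tᵢ·V₁/(2 cos θ_c) = 0.0102·752/(2·0.9823) = 3.90 m.

3.90 m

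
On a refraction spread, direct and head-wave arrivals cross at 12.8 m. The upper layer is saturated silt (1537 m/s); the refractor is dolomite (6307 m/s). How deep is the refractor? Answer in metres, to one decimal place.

5.0 m

x_cross = 2h·√((V₂+V₁)/(V₂−V₁)) → h = x_cross / (2·√((V₂+V₁)/(V₂−V₁))).
√((V₂+V₁)/(V₂−V₁)) = √((6307+1537)/(6307−1537)) = 1.2824.
h = 12.8 / (2·1.2824) = 4.99 m.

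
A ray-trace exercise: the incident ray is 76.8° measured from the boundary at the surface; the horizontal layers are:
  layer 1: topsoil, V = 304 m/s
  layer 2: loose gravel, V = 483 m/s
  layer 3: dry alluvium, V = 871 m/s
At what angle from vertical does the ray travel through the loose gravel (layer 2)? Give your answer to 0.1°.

From the normal: θ₁ = 90° − 76.8° = 13.2°.
Snell's law across each interface conserves sin θ / V, so sin θ_2 = V_2·sin θ₁/V₁.
sin θ_2 = 483 × sin 13.2° / 304 = 0.3628.
θ_2 = arcsin 0.3628 = 21.27°.

21.3°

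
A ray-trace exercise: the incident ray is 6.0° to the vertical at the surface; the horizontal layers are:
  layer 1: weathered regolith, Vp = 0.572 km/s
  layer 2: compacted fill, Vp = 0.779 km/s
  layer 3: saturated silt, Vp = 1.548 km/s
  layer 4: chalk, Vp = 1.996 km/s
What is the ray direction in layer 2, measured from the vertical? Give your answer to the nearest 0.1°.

8.2°

Snell's law across each interface conserves sin θ / V, so sin θ_2 = V_2·sin θ₁/V₁.
sin θ_2 = 0.779 × sin 6.0° / 0.572 = 0.1424.
θ_2 = 8.18° from the vertical.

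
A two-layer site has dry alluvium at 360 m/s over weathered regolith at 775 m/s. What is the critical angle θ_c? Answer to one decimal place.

At critical incidence the refracted ray runs along the interface (θ₂ = 90°), so sin θ_c = V₁/V₂.
θ_c = arcsin(360/775) = arcsin 0.4645 = 27.68°.

27.7°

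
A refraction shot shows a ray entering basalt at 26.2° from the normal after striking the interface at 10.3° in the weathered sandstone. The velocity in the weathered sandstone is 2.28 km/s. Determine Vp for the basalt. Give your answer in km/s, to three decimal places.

5.630 km/s

sin 10.3° = 0.1788; sin 26.2° = 0.4415.
V₂ = V₁·(sin θ₂/sin θ₁) = 2.28·(0.4415/0.1788) = 5.630 km/s.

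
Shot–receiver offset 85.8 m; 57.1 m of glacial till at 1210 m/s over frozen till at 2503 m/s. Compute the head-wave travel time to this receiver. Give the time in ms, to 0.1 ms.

t = x/V₂ + 2h·√(V₂²−V₁²)/(V₁V₂).
√(V₂²−V₁²) = √(2503²−1210²) = 2191.1 m/s; delay term = 2·57.1·2191.1/(1210·2503) = 0.08262 s.
t = 85.8/2503 + 0.08262 = 0.11690 s.

116.9 ms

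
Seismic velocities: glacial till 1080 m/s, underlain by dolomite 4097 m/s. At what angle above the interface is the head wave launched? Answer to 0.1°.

At critical incidence the refracted ray runs along the interface (θ₂ = 90°), so sin θ_c = V₁/V₂.
θ_c = arcsin(1080/4097) = arcsin 0.2636 = 15.28°.
Measured from the interface: 90° − 15.28° = 74.72°.

74.7°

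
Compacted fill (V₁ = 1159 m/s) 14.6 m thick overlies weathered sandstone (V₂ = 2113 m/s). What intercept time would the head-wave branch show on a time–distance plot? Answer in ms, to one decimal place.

21.1 ms

θ_c = arcsin(V₁/V₂) = arcsin(1159/2113) = 33.26°; cos θ_c = 0.8361.
tᵢ = 2h·cos θ_c / V₁ = 2·14.6·0.8361 / 1159 = 0.02107 s.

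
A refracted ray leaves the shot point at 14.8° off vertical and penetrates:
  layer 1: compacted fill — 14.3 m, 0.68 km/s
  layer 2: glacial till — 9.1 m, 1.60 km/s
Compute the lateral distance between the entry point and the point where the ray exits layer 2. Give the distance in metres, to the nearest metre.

11 m

Ray parameter p = sin 14.8° / 0.68 km/s = 3.7566e-01 s/km.
Layer 1: θ = 14.80°; offset = 14.3·tan 14.80° = 3.778 m.
Layer 2: sin θ = p·1.60 = 0.6010 → θ = 36.95°; offset = 9.1·tan 36.95° = 6.844 m.
Σ offsets = 10.622 m.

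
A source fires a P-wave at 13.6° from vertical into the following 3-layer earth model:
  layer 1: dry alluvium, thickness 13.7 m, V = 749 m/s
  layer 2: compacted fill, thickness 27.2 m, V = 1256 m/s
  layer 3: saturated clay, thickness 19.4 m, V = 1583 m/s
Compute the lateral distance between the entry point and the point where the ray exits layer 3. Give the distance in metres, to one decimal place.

p = sin θ₁/V₁ = sin 13.6°/749 = 3.1394e-04 s/m is conserved through the stack.
Layer 1: θ = 13.60°; offset = 13.7·tan 13.60° = 3.314 m.
Layer 2: sin θ = p·1256 = 0.3943 → θ = 23.22°; offset = 27.2·tan 23.22° = 11.671 m.
Layer 3: sin θ = p·1583 = 0.4970 → θ = 29.80°; offset = 19.4·tan 29.80° = 11.110 m.
Summing the layer offsets gives 26.096 m.

26.1 m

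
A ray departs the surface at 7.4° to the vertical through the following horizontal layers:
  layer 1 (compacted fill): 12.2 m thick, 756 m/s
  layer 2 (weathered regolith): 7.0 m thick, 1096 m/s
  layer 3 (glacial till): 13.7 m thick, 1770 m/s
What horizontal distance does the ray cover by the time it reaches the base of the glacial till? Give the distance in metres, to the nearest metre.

Ray parameter p = sin 7.4° / 756 m/s = 1.7036e-04 s/m.
Layer 1: θ = 7.40°; offset = 12.2·tan 7.40° = 1.585 m.
Layer 2: sin θ = p·1096 = 0.1867 → θ = 10.76°; offset = 7.0·tan 10.76° = 1.330 m.
Layer 3: sin θ = p·1770 = 0.3015 → θ = 17.55°; offset = 13.7·tan 17.55° = 4.333 m.
Σ offsets = 7.248 m.

7 m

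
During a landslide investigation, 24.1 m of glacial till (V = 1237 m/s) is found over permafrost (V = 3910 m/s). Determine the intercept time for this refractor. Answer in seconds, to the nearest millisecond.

0.037 s

tᵢ = 2h·√(V₂²−V₁²)/(V₁V₂).
√(V₂²−V₁²) = √(3910²−1237²) = 3709.2 m/s.
tᵢ = 2·24.1·3709.2/(1237·3910) = 0.03696 s.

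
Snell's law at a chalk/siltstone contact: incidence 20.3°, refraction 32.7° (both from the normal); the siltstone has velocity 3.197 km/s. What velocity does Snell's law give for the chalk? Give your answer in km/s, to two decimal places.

2.05 km/s

Snell's law: sin 20.3°/V₁ = sin 32.7°/V₂.
V₁ = V₂·sin 20.3°/sin 32.7° = 3.197 × 0.6422 = 2.05 km/s.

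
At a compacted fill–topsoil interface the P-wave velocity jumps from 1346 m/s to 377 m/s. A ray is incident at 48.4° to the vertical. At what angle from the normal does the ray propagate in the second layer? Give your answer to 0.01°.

12.09°

Snell's law: sin θ₂ = (V₂/V₁)·sin θ₁ = (377/1346)·sin 48.4° = 0.2095.
θ₂ = sin⁻¹(0.2095) = 12.09° (from vertical).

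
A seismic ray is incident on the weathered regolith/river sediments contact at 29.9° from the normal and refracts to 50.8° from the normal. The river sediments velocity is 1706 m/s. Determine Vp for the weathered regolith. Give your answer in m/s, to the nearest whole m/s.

sin 29.9° = 0.4985; sin 50.8° = 0.7749.
V₁ = V₂·(sin θ₁/sin θ₂) = 1706·(0.4985/0.7749) = 1097.39 m/s.

1097 m/s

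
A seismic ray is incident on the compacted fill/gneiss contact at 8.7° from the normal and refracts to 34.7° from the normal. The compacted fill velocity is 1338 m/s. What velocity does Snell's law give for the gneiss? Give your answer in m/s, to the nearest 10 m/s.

5040 m/s

Snell's law: sin 8.7°/V₁ = sin 34.7°/V₂.
V₂ = V₁·sin 34.7°/sin 8.7° = 1338 × 3.7636 = 5035.65 m/s.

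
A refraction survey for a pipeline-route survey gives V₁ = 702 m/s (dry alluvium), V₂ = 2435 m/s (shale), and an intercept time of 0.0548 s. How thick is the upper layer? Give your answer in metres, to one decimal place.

20.1 m

θ_c = arcsin(702/2435) = 16.76°; cos θ_c = 0.9575.
tᵢ = 2h cos θ_c/V₁ ⇒ h = tᵢ·V₁/(2 cos θ_c) = 0.0548·702/(2·0.9575) = 20.09 m.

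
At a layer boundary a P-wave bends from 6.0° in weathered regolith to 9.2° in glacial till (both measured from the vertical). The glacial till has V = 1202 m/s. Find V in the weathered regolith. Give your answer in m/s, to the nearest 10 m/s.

Snell's law: sin 6.0°/V₁ = sin 9.2°/V₂.
V₁ = V₂·sin 6.0°/sin 9.2° = 1202 × 0.6538 = 785.85 m/s.

790 m/s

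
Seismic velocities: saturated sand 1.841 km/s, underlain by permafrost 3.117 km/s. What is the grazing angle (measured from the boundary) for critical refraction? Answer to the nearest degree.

At critical incidence the refracted ray runs along the interface (θ₂ = 90°), so sin θ_c = V₁/V₂.
θ_c = arcsin(1.841/3.117) = arcsin 0.5906 = 36.20°.
Measured from the interface: 90° − 36.20° = 53.80°.

54°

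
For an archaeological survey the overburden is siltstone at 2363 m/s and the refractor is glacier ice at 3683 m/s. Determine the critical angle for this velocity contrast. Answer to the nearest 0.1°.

Critical incidence: sin θ_c = V₁/V₂ = 2363/3683 = 0.6416.
θ_c = arcsin 0.6416 = 39.91°.

39.9°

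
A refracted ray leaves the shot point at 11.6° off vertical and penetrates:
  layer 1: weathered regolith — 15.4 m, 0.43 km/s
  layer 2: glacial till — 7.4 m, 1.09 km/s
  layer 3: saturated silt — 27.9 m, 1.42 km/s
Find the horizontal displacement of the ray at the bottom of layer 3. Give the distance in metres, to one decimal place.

32.3 m

Apply Snell's law at each interface; in layer i the horizontal offset is hᵢ·tan θᵢ.
Layer 1: θ = 11.60°; offset = 15.4·tan 11.60° = 3.161 m.
Layer 2: sin θ = 1.09·sin 11.6°/0.43 = 0.5097, θ = 30.64°; offset = 7.4·tan 30.64° = 4.384 m.
Layer 3: sin θ = 1.42·sin 11.6°/0.43 = 0.6640, θ = 41.61°; offset = 27.9·tan 41.61° = 24.777 m.
Total horizontal offset = 32.323 m.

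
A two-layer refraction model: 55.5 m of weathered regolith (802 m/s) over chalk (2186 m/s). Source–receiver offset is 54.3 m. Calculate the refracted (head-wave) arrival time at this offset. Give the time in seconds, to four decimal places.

t = x/V₂ + 2h·√(V₂²−V₁²)/(V₁V₂).
√(V₂²−V₁²) = √(2186²−802²) = 2033.6 m/s; delay term = 2·55.5·2033.6/(802·2186) = 0.12875 s.
t = 54.3/2186 + 0.12875 = 0.15359 s.

0.1536 s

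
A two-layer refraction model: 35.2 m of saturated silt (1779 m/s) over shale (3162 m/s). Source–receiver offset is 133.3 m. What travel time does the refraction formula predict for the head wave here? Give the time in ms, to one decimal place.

74.9 ms

θ_c = arcsin(V₁/V₂) = arcsin(1779/3162) = 34.24°, cos θ_c = 0.8267.
Intercept time tᵢ = 2h cos θ_c / V₁ = 2·35.2·0.8267/1779 = 0.03272 s.
t = x/V₂ + tᵢ = 133.3/3162 + 0.03272 = 0.07487 s.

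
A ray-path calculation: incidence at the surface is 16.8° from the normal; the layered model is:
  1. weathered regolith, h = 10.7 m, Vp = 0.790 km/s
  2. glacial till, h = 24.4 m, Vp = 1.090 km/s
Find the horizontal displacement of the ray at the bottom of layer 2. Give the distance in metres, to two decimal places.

13.84 m

Ray parameter p = sin 16.8° / 0.790 km/s = 3.6586e-01 s/km.
Layer 1: θ = 16.80°; offset = 10.7·tan 16.80° = 3.2305 m.
Layer 2: sin θ = p·1.090 = 0.3988 → θ = 23.50°; offset = 24.4·tan 23.50° = 10.6107 m.
Summing the layer offsets gives 13.8413 m.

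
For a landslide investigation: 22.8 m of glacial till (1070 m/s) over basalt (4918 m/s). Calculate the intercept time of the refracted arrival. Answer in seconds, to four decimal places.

0.0416 s

θ_c = arcsin(V₁/V₂) = arcsin(1070/4918) = 12.57°; cos θ_c = 0.9760.
tᵢ = 2h·cos θ_c / V₁ = 2·22.8·0.9760 / 1070 = 0.04160 s.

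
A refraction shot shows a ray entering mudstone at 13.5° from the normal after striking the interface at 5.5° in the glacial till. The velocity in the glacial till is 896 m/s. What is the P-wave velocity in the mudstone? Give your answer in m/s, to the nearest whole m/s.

Snell's law: sin 5.5°/V₁ = sin 13.5°/V₂.
V₂ = V₁·sin 13.5°/sin 5.5° = 896 × 2.4356 = 2182.33 m/s.

2182 m/s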